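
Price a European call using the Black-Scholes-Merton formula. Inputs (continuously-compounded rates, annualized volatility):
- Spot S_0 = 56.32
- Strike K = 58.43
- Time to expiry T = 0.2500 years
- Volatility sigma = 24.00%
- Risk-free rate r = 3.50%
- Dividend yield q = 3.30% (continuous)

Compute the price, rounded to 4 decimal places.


Answer: Price = 1.8133

Derivation:
d1 = (ln(S/K) + (r - q + 0.5*sigma^2) * T) / (sigma * sqrt(T)) = -0.24233121
d2 = d1 - sigma * sqrt(T) = -0.36233121
exp(-rT) = 0.99128817; exp(-qT) = 0.99178394
C = S_0 * exp(-qT) * N(d1) - K * exp(-rT) * N(d2)
N(d1) = 0.40426177; N(d2) = 0.35855227
C = 56.3200 * 0.99178394 * 0.40426177 - 58.4300 * 0.99128817 * 0.35855227 = 1.8133


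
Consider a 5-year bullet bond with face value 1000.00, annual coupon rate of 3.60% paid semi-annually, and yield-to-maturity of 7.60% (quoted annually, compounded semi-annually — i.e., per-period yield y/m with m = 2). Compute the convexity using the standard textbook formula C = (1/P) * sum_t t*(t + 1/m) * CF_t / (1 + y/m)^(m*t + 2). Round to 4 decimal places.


Coupon per period c = face * coupon_rate / m = 18.000000
Periods per year m = 2; per-period yield y/m = 0.038000
Number of cashflows N = 10
Cashflows (t years, CF_t, discount factor 1/(1+y/m)^(m*t), PV):
  t = 0.5000: CF_t = 18.000000, DF = 0.963391, PV = 17.341040
  t = 1.0000: CF_t = 18.000000, DF = 0.928122, PV = 16.706205
  t = 1.5000: CF_t = 18.000000, DF = 0.894145, PV = 16.094610
  t = 2.0000: CF_t = 18.000000, DF = 0.861411, PV = 15.505404
  t = 2.5000: CF_t = 18.000000, DF = 0.829876, PV = 14.937769
  t = 3.0000: CF_t = 18.000000, DF = 0.799495, PV = 14.390914
  t = 3.5000: CF_t = 18.000000, DF = 0.770227, PV = 13.864079
  t = 4.0000: CF_t = 18.000000, DF = 0.742030, PV = 13.356531
  t = 4.5000: CF_t = 18.000000, DF = 0.714865, PV = 12.867564
  t = 5.0000: CF_t = 1018.000000, DF = 0.688694, PV = 701.090759
Price P = sum_t PV_t = 836.154875
Convexity numerator sum_t t*(t + 1/m) * CF_t / (1+y/m)^(m*t + 2):
  t = 0.5000: term = 8.047305
  t = 1.0000: term = 23.258106
  t = 1.5000: term = 44.813307
  t = 2.0000: term = 71.954571
  t = 2.5000: term = 103.980594
  t = 3.0000: term = 140.243576
  t = 3.5000: term = 180.145890
  t = 4.0000: term = 223.136941
  t = 4.5000: term = 268.710189
  t = 5.0000: term = 17894.197636
Convexity = (1/P) * sum = 18958.488115 / 836.154875 = 22.673417

Answer: Convexity = 22.6734


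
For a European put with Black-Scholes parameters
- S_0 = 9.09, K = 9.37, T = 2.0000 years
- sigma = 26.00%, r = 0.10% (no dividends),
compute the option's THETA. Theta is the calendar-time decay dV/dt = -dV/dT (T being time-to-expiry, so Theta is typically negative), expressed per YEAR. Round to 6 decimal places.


d1 = 0.1067780518; d2 = -0.2609174744
phi(d1) = 0.3966744700; exp(-qT) = 1.0000000000; exp(-rT) = 0.9980019987
Theta = -S*exp(-qT)*phi(d1)*sigma/(2*sqrt(T)) + r*K*exp(-rT)*N(-d2) - q*S*exp(-qT)*N(-d1)
N(-d1) = 0.4574825300; N(-d2) = 0.6029219256; sqrt(T) = 1.4142135624
Term 1 = -9.0900 * 1.0000000000 * 0.3966744700 * 0.2600 / (2 * 1.4142135624) = -0.3314564601
Term 2 = 0.0010 * 9.3700 * 0.9980019987 * 0.6029219256 = 0.0056380910
Term 3 = 0 (no dividend yield, q = 0)
Theta = -0.3314564601 + (0.0056380910) + (0.0000000000) = -0.325818

Answer: Theta = -0.325818


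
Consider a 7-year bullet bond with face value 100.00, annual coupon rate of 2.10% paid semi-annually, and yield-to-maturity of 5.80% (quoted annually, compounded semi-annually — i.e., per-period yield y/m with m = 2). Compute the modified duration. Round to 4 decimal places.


Coupon per period c = face * coupon_rate / m = 1.050000
Periods per year m = 2; per-period yield y/m = 0.029000
Number of cashflows N = 14
Cashflows (t years, CF_t, discount factor 1/(1+y/m)^(m*t), PV):
  t = 0.5000: CF_t = 1.050000, DF = 0.971817, PV = 1.020408
  t = 1.0000: CF_t = 1.050000, DF = 0.944429, PV = 0.991650
  t = 1.5000: CF_t = 1.050000, DF = 0.917812, PV = 0.963703
  t = 2.0000: CF_t = 1.050000, DF = 0.891946, PV = 0.936543
  t = 2.5000: CF_t = 1.050000, DF = 0.866808, PV = 0.910149
  t = 3.0000: CF_t = 1.050000, DF = 0.842379, PV = 0.884498
  t = 3.5000: CF_t = 1.050000, DF = 0.818639, PV = 0.859571
  t = 4.0000: CF_t = 1.050000, DF = 0.795567, PV = 0.835346
  t = 4.5000: CF_t = 1.050000, DF = 0.773146, PV = 0.811804
  t = 5.0000: CF_t = 1.050000, DF = 0.751357, PV = 0.788925
  t = 5.5000: CF_t = 1.050000, DF = 0.730182, PV = 0.766691
  t = 6.0000: CF_t = 1.050000, DF = 0.709603, PV = 0.745083
  t = 6.5000: CF_t = 1.050000, DF = 0.689605, PV = 0.724085
  t = 7.0000: CF_t = 101.050000, DF = 0.670170, PV = 67.720643
Price P = sum_t PV_t = 78.959098
First compute Macaulay numerator sum_t t * PV_t:
  t * PV_t at t = 0.5000: 0.510204
  t * PV_t at t = 1.0000: 0.991650
  t * PV_t at t = 1.5000: 1.445554
  t * PV_t at t = 2.0000: 1.873086
  t * PV_t at t = 2.5000: 2.275372
  t * PV_t at t = 3.0000: 2.653495
  t * PV_t at t = 3.5000: 3.008498
  t * PV_t at t = 4.0000: 3.341383
  t * PV_t at t = 4.5000: 3.653116
  t * PV_t at t = 5.0000: 3.944623
  t * PV_t at t = 5.5000: 4.216799
  t * PV_t at t = 6.0000: 4.470500
  t * PV_t at t = 6.5000: 4.706551
  t * PV_t at t = 7.0000: 474.044499
Macaulay duration D = 511.135331 / 78.959098 = 6.473419
Modified duration = D / (1 + y/m) = 6.473419 / (1 + 0.029000) = 6.290981

Answer: Modified duration = 6.2910


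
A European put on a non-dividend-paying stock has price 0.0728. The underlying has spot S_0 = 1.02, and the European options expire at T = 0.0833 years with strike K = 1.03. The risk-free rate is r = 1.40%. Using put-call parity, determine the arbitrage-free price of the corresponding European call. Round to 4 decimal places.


Put-call parity: C - P = S_0 * exp(-qT) - K * exp(-rT).
S_0 * exp(-qT) = 1.0200 * 1.00000000 = 1.02000000
K * exp(-rT) = 1.0300 * 0.99883448 = 1.02879951
C = P + S*exp(-qT) - K*exp(-rT)
C = 0.0728 + 1.02000000 - 1.02879951 = 0.0640

Answer: Call price = 0.0640


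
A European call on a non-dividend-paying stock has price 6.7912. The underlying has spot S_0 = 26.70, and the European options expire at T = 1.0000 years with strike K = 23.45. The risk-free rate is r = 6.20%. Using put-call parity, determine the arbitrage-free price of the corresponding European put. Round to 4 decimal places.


Answer: Put price = 2.1315

Derivation:
Put-call parity: C - P = S_0 * exp(-qT) - K * exp(-rT).
S_0 * exp(-qT) = 26.7000 * 1.00000000 = 26.70000000
K * exp(-rT) = 23.4500 * 0.93988289 = 22.04025370
P = C - S*exp(-qT) + K*exp(-rT)
P = 6.7912 - 26.70000000 + 22.04025370 = 2.1315


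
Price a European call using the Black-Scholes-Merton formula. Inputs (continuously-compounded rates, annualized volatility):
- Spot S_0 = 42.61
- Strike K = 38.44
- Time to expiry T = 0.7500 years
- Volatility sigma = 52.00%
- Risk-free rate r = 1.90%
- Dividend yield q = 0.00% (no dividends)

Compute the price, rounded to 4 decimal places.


d1 = (ln(S/K) + (r - q + 0.5*sigma^2) * T) / (sigma * sqrt(T)) = 0.48550802
d2 = d1 - sigma * sqrt(T) = 0.03517481
exp(-rT) = 0.98585105; exp(-qT) = 1.00000000
C = S_0 * exp(-qT) * N(d1) - K * exp(-rT) * N(d2)
N(d1) = 0.68634199; N(d2) = 0.51402982
C = 42.6100 * 1.00000000 * 0.68634199 - 38.4400 * 0.98585105 * 0.51402982 = 9.7653

Answer: Price = 9.7653


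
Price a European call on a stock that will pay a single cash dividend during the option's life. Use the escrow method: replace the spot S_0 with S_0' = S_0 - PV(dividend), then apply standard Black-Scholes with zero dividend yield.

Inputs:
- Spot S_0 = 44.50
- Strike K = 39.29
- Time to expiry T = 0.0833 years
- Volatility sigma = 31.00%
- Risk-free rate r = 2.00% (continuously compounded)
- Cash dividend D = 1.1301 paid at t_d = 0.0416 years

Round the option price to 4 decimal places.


Answer: Price = 4.3880

Derivation:
PV(D) = D * exp(-r * t_d) = 1.1301 * 0.99916835 = 1.12916015
S_0' = S_0 - PV(D) = 44.5000 - 1.12916015 = 43.37083985
d1 = (ln(S_0'/K) + (r + sigma^2/2)*T) / (sigma*sqrt(T)) = 1.16781299
d2 = d1 - sigma*sqrt(T) = 1.07834160
exp(-rT) = 0.99833539
N(d1) = 0.87855890; N(d2) = 0.85955933
C = S_0' * N(d1) - K * exp(-rT) * N(d2) = 43.37083985 * 0.87855890 - 39.2900 * 0.99833539 * 0.85955933 = 4.3880


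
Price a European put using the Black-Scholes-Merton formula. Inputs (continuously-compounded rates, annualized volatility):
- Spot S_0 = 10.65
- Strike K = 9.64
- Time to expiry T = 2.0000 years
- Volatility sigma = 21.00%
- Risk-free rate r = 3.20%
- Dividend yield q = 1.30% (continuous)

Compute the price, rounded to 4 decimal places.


Answer: Price = 0.5988

Derivation:
d1 = (ln(S/K) + (r - q + 0.5*sigma^2) * T) / (sigma * sqrt(T)) = 0.61194632
d2 = d1 - sigma * sqrt(T) = 0.31496147
exp(-rT) = 0.93800500; exp(-qT) = 0.97433509
P = K * exp(-rT) * N(-d2) - S_0 * exp(-qT) * N(-d1)
N(-d1) = 0.27028664; N(-d2) = 0.37639546
P = 9.6400 * 0.93800500 * 0.37639546 - 10.6500 * 0.97433509 * 0.27028664 = 0.5988


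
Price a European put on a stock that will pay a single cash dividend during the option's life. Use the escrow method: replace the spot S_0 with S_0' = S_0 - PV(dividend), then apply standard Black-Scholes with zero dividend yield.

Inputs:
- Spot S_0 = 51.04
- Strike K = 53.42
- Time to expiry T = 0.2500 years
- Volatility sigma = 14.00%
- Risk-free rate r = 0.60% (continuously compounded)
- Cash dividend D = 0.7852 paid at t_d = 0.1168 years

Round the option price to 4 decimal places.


Answer: Price = 3.4823

Derivation:
PV(D) = D * exp(-r * t_d) = 0.7852 * 0.99929945 = 0.78464992
S_0' = S_0 - PV(D) = 51.0400 - 0.78464992 = 50.25535008
d1 = (ln(S_0'/K) + (r + sigma^2/2)*T) / (sigma*sqrt(T)) = -0.81597425
d2 = d1 - sigma*sqrt(T) = -0.88597425
exp(-rT) = 0.99850112
N(-d1) = 0.79274257; N(-d2) = 0.81218430
P = K * exp(-rT) * N(-d2) - S_0' * N(-d1) = 53.4200 * 0.99850112 * 0.81218430 - 50.25535008 * 0.79274257 = 3.4823


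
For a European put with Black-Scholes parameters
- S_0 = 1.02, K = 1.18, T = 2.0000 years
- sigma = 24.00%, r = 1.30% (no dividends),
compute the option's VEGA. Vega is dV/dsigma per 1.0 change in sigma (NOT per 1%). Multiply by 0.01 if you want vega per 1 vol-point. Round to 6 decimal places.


Answer: Vega = 0.565918

Derivation:
d1 = -0.1829986787; d2 = -0.5224099336
phi(d1) = 0.3923179028; exp(-qT) = 1.0000000000; exp(-rT) = 0.9743350896
Vega = S * exp(-qT) * phi(d1) * sqrt(T) = 1.0200 * 1.0000000000 * 0.3923179028 * 1.4142135624 = 0.565918


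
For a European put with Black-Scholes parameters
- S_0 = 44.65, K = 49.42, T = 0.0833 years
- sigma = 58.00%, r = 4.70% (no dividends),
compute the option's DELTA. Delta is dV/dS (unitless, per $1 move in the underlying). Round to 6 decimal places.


d1 = -0.4992573932; d2 = -0.6666554816
phi(d1) = 0.3521959770; exp(-qT) = 1.0000000000; exp(-rT) = 0.9960925540
N(-d1) = 0.6912009666
Delta = -exp(-qT) * N(-d1) = -1.0000000000 * 0.6912009666 = -0.691201

Answer: Delta = -0.691201


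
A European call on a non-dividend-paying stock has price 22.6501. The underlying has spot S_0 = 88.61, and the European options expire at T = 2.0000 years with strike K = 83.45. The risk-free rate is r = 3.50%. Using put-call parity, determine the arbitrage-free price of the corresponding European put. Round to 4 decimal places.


Answer: Put price = 11.8484

Derivation:
Put-call parity: C - P = S_0 * exp(-qT) - K * exp(-rT).
S_0 * exp(-qT) = 88.6100 * 1.00000000 = 88.61000000
K * exp(-rT) = 83.4500 * 0.93239382 = 77.80826427
P = C - S*exp(-qT) + K*exp(-rT)
P = 22.6501 - 88.61000000 + 77.80826427 = 11.8484


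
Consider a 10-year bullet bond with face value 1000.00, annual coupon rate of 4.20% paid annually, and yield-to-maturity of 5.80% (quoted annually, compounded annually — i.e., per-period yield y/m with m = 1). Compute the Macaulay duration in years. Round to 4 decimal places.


Coupon per period c = face * coupon_rate / m = 42.000000
Periods per year m = 1; per-period yield y/m = 0.058000
Number of cashflows N = 10
Cashflows (t years, CF_t, discount factor 1/(1+y/m)^(m*t), PV):
  t = 1.0000: CF_t = 42.000000, DF = 0.945180, PV = 39.697543
  t = 2.0000: CF_t = 42.000000, DF = 0.893364, PV = 37.521307
  t = 3.0000: CF_t = 42.000000, DF = 0.844390, PV = 35.464373
  t = 4.0000: CF_t = 42.000000, DF = 0.798100, PV = 33.520201
  t = 5.0000: CF_t = 42.000000, DF = 0.754348, PV = 31.682610
  t = 6.0000: CF_t = 42.000000, DF = 0.712994, PV = 29.945756
  t = 7.0000: CF_t = 42.000000, DF = 0.673908, PV = 28.304117
  t = 8.0000: CF_t = 42.000000, DF = 0.636964, PV = 26.752474
  t = 9.0000: CF_t = 42.000000, DF = 0.602045, PV = 25.285892
  t = 10.0000: CF_t = 1042.000000, DF = 0.569041, PV = 592.940400
Price P = sum_t PV_t = 881.114673
Macaulay numerator sum_t t * PV_t:
  t * PV_t at t = 1.0000: 39.697543
  t * PV_t at t = 2.0000: 75.042613
  t * PV_t at t = 3.0000: 106.393119
  t * PV_t at t = 4.0000: 134.080806
  t * PV_t at t = 5.0000: 158.413050
  t * PV_t at t = 6.0000: 179.674537
  t * PV_t at t = 7.0000: 198.128822
  t * PV_t at t = 8.0000: 214.019791
  t * PV_t at t = 9.0000: 227.573029
  t * PV_t at t = 10.0000: 5929.403999
Macaulay duration D = (sum_t t * PV_t) / P = 7262.427310 / 881.114673 = 8.242318

Answer: Macaulay duration = 8.2423 years


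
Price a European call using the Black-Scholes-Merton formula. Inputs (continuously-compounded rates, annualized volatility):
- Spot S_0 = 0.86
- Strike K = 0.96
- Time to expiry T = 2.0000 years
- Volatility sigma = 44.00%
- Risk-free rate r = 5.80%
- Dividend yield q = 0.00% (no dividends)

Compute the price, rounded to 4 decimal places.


d1 = (ln(S/K) + (r - q + 0.5*sigma^2) * T) / (sigma * sqrt(T)) = 0.32076791
d2 = d1 - sigma * sqrt(T) = -0.30148606
exp(-rT) = 0.89047522; exp(-qT) = 1.00000000
C = S_0 * exp(-qT) * N(d1) - K * exp(-rT) * N(d2)
N(d1) = 0.62580686; N(d2) = 0.38152194
C = 0.8600 * 1.00000000 * 0.62580686 - 0.9600 * 0.89047522 * 0.38152194 = 0.2120

Answer: Price = 0.2120


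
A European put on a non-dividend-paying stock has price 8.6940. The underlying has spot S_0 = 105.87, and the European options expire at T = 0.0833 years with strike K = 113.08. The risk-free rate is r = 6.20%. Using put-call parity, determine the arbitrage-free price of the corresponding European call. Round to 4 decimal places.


Put-call parity: C - P = S_0 * exp(-qT) - K * exp(-rT).
S_0 * exp(-qT) = 105.8700 * 1.00000000 = 105.87000000
K * exp(-rT) = 113.0800 * 0.99484871 = 112.49749254
C = P + S*exp(-qT) - K*exp(-rT)
C = 8.6940 + 105.87000000 - 112.49749254 = 2.0665

Answer: Call price = 2.0665


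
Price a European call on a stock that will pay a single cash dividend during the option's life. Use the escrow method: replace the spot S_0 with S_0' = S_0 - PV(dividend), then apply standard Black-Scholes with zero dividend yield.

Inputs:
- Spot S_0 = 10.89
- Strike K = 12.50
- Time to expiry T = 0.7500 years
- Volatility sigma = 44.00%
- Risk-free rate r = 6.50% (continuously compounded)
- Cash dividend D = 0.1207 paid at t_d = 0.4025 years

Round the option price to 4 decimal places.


PV(D) = D * exp(-r * t_d) = 0.1207 * 0.97417677 = 0.11758314
S_0' = S_0 - PV(D) = 10.8900 - 0.11758314 = 10.77241686
d1 = (ln(S_0'/K) + (r + sigma^2/2)*T) / (sigma*sqrt(T)) = -0.07187951
d2 = d1 - sigma*sqrt(T) = -0.45293069
exp(-rT) = 0.95241920
N(d1) = 0.47134890; N(d2) = 0.32529933
C = S_0' * N(d1) - K * exp(-rT) * N(d2) = 10.77241686 * 0.47134890 - 12.5000 * 0.95241920 * 0.32529933 = 1.2048

Answer: Price = 1.2048


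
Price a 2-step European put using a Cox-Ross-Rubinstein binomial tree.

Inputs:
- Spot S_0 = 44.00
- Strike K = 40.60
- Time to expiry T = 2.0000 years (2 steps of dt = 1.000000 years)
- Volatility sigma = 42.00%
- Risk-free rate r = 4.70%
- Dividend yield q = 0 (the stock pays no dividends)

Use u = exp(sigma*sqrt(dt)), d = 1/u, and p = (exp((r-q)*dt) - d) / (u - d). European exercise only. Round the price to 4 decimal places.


Answer: Price = V(0,0) = 5.9026

Derivation:
dt = T/N = 1.000000
u = exp(sigma*sqrt(dt)) = 1.521962; d = 1/u = 0.657047
p = (exp((r-q)*dt) - d) / (u - d) = 0.452155
Discount per step: exp(-r*dt) = 0.954087
Stock lattice S(k, i) with i counting down-moves:
  k=0: S(0,0) = 44.0000
  k=1: S(1,0) = 66.9663; S(1,1) = 28.9101
  k=2: S(2,0) = 101.9201; S(2,1) = 44.0000; S(2,2) = 18.9953
Terminal payoffs V(N, i) = max(K - S_T, 0):
  V(2,0) = 0.000000; V(2,1) = 0.000000; V(2,2) = 21.604737
Backward induction: V(k, i) = exp(-r*dt) * [p * V(k+1, i) + (1-p) * V(k+1, i+1)].
  V(1,0) = exp(-r*dt) * [p*0.000000 + (1-p)*0.000000] = 0.000000
  V(1,1) = exp(-r*dt) * [p*0.000000 + (1-p)*21.604737] = 11.292631
  V(0,0) = exp(-r*dt) * [p*0.000000 + (1-p)*11.292631] = 5.902572


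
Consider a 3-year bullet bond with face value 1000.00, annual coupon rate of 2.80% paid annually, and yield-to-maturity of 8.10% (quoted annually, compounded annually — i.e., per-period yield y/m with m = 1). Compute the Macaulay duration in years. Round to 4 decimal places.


Coupon per period c = face * coupon_rate / m = 28.000000
Periods per year m = 1; per-period yield y/m = 0.081000
Number of cashflows N = 3
Cashflows (t years, CF_t, discount factor 1/(1+y/m)^(m*t), PV):
  t = 1.0000: CF_t = 28.000000, DF = 0.925069, PV = 25.901943
  t = 2.0000: CF_t = 28.000000, DF = 0.855753, PV = 23.961094
  t = 3.0000: CF_t = 1028.000000, DF = 0.791631, PV = 813.796903
Price P = sum_t PV_t = 863.659940
Macaulay numerator sum_t t * PV_t:
  t * PV_t at t = 1.0000: 25.901943
  t * PV_t at t = 2.0000: 47.922188
  t * PV_t at t = 3.0000: 2441.390709
Macaulay duration D = (sum_t t * PV_t) / P = 2515.214840 / 863.659940 = 2.912275

Answer: Macaulay duration = 2.9123 years


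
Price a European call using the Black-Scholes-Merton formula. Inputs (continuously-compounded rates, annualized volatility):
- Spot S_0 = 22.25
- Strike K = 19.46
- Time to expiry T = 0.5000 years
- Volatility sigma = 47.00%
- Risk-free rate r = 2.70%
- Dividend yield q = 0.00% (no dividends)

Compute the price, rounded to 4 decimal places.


Answer: Price = 4.5226

Derivation:
d1 = (ln(S/K) + (r - q + 0.5*sigma^2) * T) / (sigma * sqrt(T)) = 0.60993506
d2 = d1 - sigma * sqrt(T) = 0.27759487
exp(-rT) = 0.98659072; exp(-qT) = 1.00000000
C = S_0 * exp(-qT) * N(d1) - K * exp(-rT) * N(d2)
N(d1) = 0.72904759; N(d2) = 0.60933832
C = 22.2500 * 1.00000000 * 0.72904759 - 19.4600 * 0.98659072 * 0.60933832 = 4.5226


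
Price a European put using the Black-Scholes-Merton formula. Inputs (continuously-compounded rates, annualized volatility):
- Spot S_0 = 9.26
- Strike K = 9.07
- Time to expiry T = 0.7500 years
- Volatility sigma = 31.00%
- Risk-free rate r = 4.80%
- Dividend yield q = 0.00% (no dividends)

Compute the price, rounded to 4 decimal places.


d1 = (ln(S/K) + (r - q + 0.5*sigma^2) * T) / (sigma * sqrt(T)) = 0.34555078
d2 = d1 - sigma * sqrt(T) = 0.07708291
exp(-rT) = 0.96464029; exp(-qT) = 1.00000000
P = K * exp(-rT) * N(-d2) - S_0 * exp(-qT) * N(-d1)
N(-d1) = 0.36484017; N(-d2) = 0.46927879
P = 9.0700 * 0.96464029 * 0.46927879 - 9.2600 * 1.00000000 * 0.36484017 = 0.7274

Answer: Price = 0.7274


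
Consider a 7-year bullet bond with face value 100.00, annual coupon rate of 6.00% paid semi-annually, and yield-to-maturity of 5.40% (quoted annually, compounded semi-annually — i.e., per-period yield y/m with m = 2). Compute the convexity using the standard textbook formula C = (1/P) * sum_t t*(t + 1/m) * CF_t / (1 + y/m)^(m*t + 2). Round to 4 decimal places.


Coupon per period c = face * coupon_rate / m = 3.000000
Periods per year m = 2; per-period yield y/m = 0.027000
Number of cashflows N = 14
Cashflows (t years, CF_t, discount factor 1/(1+y/m)^(m*t), PV):
  t = 0.5000: CF_t = 3.000000, DF = 0.973710, PV = 2.921130
  t = 1.0000: CF_t = 3.000000, DF = 0.948111, PV = 2.844333
  t = 1.5000: CF_t = 3.000000, DF = 0.923185, PV = 2.769555
  t = 2.0000: CF_t = 3.000000, DF = 0.898914, PV = 2.696743
  t = 2.5000: CF_t = 3.000000, DF = 0.875282, PV = 2.625845
  t = 3.0000: CF_t = 3.000000, DF = 0.852270, PV = 2.556811
  t = 3.5000: CF_t = 3.000000, DF = 0.829864, PV = 2.489592
  t = 4.0000: CF_t = 3.000000, DF = 0.808047, PV = 2.424140
  t = 4.5000: CF_t = 3.000000, DF = 0.786803, PV = 2.360409
  t = 5.0000: CF_t = 3.000000, DF = 0.766118, PV = 2.298353
  t = 5.5000: CF_t = 3.000000, DF = 0.745976, PV = 2.237929
  t = 6.0000: CF_t = 3.000000, DF = 0.726365, PV = 2.179094
  t = 6.5000: CF_t = 3.000000, DF = 0.707268, PV = 2.121805
  t = 7.0000: CF_t = 103.000000, DF = 0.688674, PV = 70.933439
Price P = sum_t PV_t = 103.459176
Convexity numerator sum_t t*(t + 1/m) * CF_t / (1+y/m)^(m*t + 2):
  t = 0.5000: term = 1.384777
  t = 1.0000: term = 4.045114
  t = 1.5000: term = 7.877534
  t = 2.0000: term = 12.784054
  t = 2.5000: term = 18.671939
  t = 3.0000: term = 25.453470
  t = 3.5000: term = 33.045726
  t = 4.0000: term = 41.370362
  t = 4.5000: term = 50.353411
  t = 5.0000: term = 59.925080
  t = 5.5000: term = 70.019568
  t = 6.0000: term = 80.574877
  t = 6.5000: term = 91.532642
  t = 7.0000: term = 3530.770022
Convexity = (1/P) * sum = 4027.808577 / 103.459176 = 38.931381

Answer: Convexity = 38.9314


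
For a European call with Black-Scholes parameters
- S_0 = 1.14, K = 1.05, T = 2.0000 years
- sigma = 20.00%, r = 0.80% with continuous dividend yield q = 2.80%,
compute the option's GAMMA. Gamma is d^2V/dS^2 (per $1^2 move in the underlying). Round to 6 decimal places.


d1 = 0.2907555847; d2 = 0.0079128722
phi(d1) = 0.3824306543; exp(-qT) = 0.9455391359; exp(-rT) = 0.9841273201
Gamma = exp(-qT) * phi(d1) / (S * sigma * sqrt(T)) = 0.9455391359 * 0.3824306543 / (1.1400 * 0.2000 * 1.4142135624) = 1.121456

Answer: Gamma = 1.121456


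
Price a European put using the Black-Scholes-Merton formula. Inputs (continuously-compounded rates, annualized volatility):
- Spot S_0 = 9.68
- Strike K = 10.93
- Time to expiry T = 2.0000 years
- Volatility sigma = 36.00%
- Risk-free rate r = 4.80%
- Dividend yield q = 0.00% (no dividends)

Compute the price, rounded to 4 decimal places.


Answer: Price = 2.0973

Derivation:
d1 = (ln(S/K) + (r - q + 0.5*sigma^2) * T) / (sigma * sqrt(T)) = 0.20457110
d2 = d1 - sigma * sqrt(T) = -0.30454579
exp(-rT) = 0.90846402; exp(-qT) = 1.00000000
P = K * exp(-rT) * N(-d2) - S_0 * exp(-qT) * N(-d1)
N(-d1) = 0.41895362; N(-d2) = 0.61964394
P = 10.9300 * 0.90846402 * 0.61964394 - 9.6800 * 1.00000000 * 0.41895362 = 2.0973


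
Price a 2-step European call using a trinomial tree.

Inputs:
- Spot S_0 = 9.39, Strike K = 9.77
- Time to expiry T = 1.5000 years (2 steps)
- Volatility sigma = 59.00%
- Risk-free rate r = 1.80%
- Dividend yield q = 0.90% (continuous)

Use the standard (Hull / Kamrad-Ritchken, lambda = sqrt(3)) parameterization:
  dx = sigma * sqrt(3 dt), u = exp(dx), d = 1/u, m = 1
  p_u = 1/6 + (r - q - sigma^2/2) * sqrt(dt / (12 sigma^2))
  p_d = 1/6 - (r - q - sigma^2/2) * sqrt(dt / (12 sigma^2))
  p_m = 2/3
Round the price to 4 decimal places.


dt = T/N = 0.750000; dx = sigma*sqrt(3*dt) = 0.885000
u = exp(dx) = 2.422984; d = 1/u = 0.412714
p_u = 0.096730, p_m = 0.666667, p_d = 0.236603
Discount per step: exp(-r*dt) = 0.986591
Stock lattice S(k, j) with j the centered position index:
  k=0: S(0,+0) = 9.3900
  k=1: S(1,-1) = 3.8754; S(1,+0) = 9.3900; S(1,+1) = 22.7518
  k=2: S(2,-2) = 1.5994; S(2,-1) = 3.8754; S(2,+0) = 9.3900; S(2,+1) = 22.7518; S(2,+2) = 55.1273
Terminal payoffs V(N, j) = max(S_T - K, 0):
  V(2,-2) = 0.000000; V(2,-1) = 0.000000; V(2,+0) = 0.000000; V(2,+1) = 12.981823; V(2,+2) = 45.357313
Backward induction: V(k, j) = exp(-r*dt) * [p_u * V(k+1, j+1) + p_m * V(k+1, j) + p_d * V(k+1, j-1)]
  V(1,-1) = exp(-r*dt) * [p_u*0.000000 + p_m*0.000000 + p_d*0.000000] = 0.000000
  V(1,+0) = exp(-r*dt) * [p_u*12.981823 + p_m*0.000000 + p_d*0.000000] = 1.238896
  V(1,+1) = exp(-r*dt) * [p_u*45.357313 + p_m*12.981823 + p_d*0.000000] = 12.867089
  V(0,+0) = exp(-r*dt) * [p_u*12.867089 + p_m*1.238896 + p_d*0.000000] = 2.042802

Answer: Price = V(0,0) = 2.0428


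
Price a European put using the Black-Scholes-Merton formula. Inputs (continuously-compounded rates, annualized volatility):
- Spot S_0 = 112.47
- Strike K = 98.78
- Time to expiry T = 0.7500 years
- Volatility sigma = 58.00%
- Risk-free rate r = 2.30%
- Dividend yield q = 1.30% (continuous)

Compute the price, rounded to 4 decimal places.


Answer: Price = 14.2755

Derivation:
d1 = (ln(S/K) + (r - q + 0.5*sigma^2) * T) / (sigma * sqrt(T)) = 0.52447566
d2 = d1 - sigma * sqrt(T) = 0.02218093
exp(-rT) = 0.98289793; exp(-qT) = 0.99029738
P = K * exp(-rT) * N(-d2) - S_0 * exp(-qT) * N(-d1)
N(-d1) = 0.29997387; N(-d2) = 0.49115181
P = 98.7800 * 0.98289793 * 0.49115181 - 112.4700 * 0.99029738 * 0.29997387 = 14.2755


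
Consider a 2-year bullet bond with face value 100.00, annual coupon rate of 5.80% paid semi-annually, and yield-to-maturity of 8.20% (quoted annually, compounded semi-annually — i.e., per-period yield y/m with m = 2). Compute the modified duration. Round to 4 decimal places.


Coupon per period c = face * coupon_rate / m = 2.900000
Periods per year m = 2; per-period yield y/m = 0.041000
Number of cashflows N = 4
Cashflows (t years, CF_t, discount factor 1/(1+y/m)^(m*t), PV):
  t = 0.5000: CF_t = 2.900000, DF = 0.960615, PV = 2.785783
  t = 1.0000: CF_t = 2.900000, DF = 0.922781, PV = 2.676064
  t = 1.5000: CF_t = 2.900000, DF = 0.886437, PV = 2.570667
  t = 2.0000: CF_t = 102.900000, DF = 0.851524, PV = 87.621858
Price P = sum_t PV_t = 95.654372
First compute Macaulay numerator sum_t t * PV_t:
  t * PV_t at t = 0.5000: 1.392891
  t * PV_t at t = 1.0000: 2.676064
  t * PV_t at t = 1.5000: 3.856000
  t * PV_t at t = 2.0000: 175.243715
Macaulay duration D = 183.168672 / 95.654372 = 1.914901
Modified duration = D / (1 + y/m) = 1.914901 / (1 + 0.041000) = 1.839482

Answer: Modified duration = 1.8395


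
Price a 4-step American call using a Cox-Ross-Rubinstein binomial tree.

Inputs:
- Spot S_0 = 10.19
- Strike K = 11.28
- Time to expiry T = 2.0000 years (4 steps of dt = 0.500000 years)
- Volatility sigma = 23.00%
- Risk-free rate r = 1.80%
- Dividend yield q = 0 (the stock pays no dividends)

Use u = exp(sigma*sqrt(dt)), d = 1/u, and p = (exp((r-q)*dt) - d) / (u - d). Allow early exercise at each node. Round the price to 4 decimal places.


dt = T/N = 0.500000
u = exp(sigma*sqrt(dt)) = 1.176607; d = 1/u = 0.849902
p = (exp((r-q)*dt) - d) / (u - d) = 0.487103
Discount per step: exp(-r*dt) = 0.991040
Stock lattice S(k, i) with i counting down-moves:
  k=0: S(0,0) = 10.1900
  k=1: S(1,0) = 11.9896; S(1,1) = 8.6605
  k=2: S(2,0) = 14.1071; S(2,1) = 10.1900; S(2,2) = 7.3606
  k=3: S(3,0) = 16.5985; S(3,1) = 11.9896; S(3,2) = 8.6605; S(3,3) = 6.2558
  k=4: S(4,0) = 19.5299; S(4,1) = 14.1071; S(4,2) = 10.1900; S(4,3) = 7.3606; S(4,4) = 5.3168
Terminal payoffs V(N, i) = max(S_T - K, 0):
  V(4,0) = 8.249870; V(4,1) = 2.827068; V(4,2) = 0.000000; V(4,3) = 0.000000; V(4,4) = 0.000000
Backward induction: V(k, i) = exp(-r*dt) * [p * V(k+1, i) + (1-p) * V(k+1, i+1)]; then take max(V_cont, immediate exercise) for American.
  V(3,0) = exp(-r*dt) * [p*8.249870 + (1-p)*2.827068] = 5.419535; exercise = 5.318470; V(3,0) = max -> 5.419535
  V(3,1) = exp(-r*dt) * [p*2.827068 + (1-p)*0.000000] = 1.364735; exercise = 0.709622; V(3,1) = max -> 1.364735
  V(3,2) = exp(-r*dt) * [p*0.000000 + (1-p)*0.000000] = 0.000000; exercise = 0.000000; V(3,2) = max -> 0.000000
  V(3,3) = exp(-r*dt) * [p*0.000000 + (1-p)*0.000000] = 0.000000; exercise = 0.000000; V(3,3) = max -> 0.000000
  V(2,0) = exp(-r*dt) * [p*5.419535 + (1-p)*1.364735] = 3.309916; exercise = 2.827068; V(2,0) = max -> 3.309916
  V(2,1) = exp(-r*dt) * [p*1.364735 + (1-p)*0.000000] = 0.658810; exercise = 0.000000; V(2,1) = max -> 0.658810
  V(2,2) = exp(-r*dt) * [p*0.000000 + (1-p)*0.000000] = 0.000000; exercise = 0.000000; V(2,2) = max -> 0.000000
  V(1,0) = exp(-r*dt) * [p*3.309916 + (1-p)*0.658810] = 1.932699; exercise = 0.709622; V(1,0) = max -> 1.932699
  V(1,1) = exp(-r*dt) * [p*0.658810 + (1-p)*0.000000] = 0.318033; exercise = 0.000000; V(1,1) = max -> 0.318033
  V(0,0) = exp(-r*dt) * [p*1.932699 + (1-p)*0.318033] = 1.094645; exercise = 0.000000; V(0,0) = max -> 1.094645

Answer: Price = V(0,0) = 1.0946


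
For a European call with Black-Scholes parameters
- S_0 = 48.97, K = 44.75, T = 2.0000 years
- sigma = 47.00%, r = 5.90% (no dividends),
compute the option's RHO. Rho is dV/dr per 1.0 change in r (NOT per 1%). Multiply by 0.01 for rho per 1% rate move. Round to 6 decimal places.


Answer: Rho = 39.158910

Derivation:
d1 = 0.6454477032; d2 = -0.0192326711
phi(d1) = 0.3239260915; exp(-qT) = 1.0000000000; exp(-rT) = 0.8886960526
N(d2) = 0.4923277473
Rho = K*T*exp(-rT)*N(d2) = 44.7500 * 2.0000 * 0.8886960526 * 0.4923277473 = 39.158910


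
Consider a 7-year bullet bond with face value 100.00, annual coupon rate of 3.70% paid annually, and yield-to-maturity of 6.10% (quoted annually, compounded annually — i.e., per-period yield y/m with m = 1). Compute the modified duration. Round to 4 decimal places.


Answer: Modified duration = 5.8731

Derivation:
Coupon per period c = face * coupon_rate / m = 3.700000
Periods per year m = 1; per-period yield y/m = 0.061000
Number of cashflows N = 7
Cashflows (t years, CF_t, discount factor 1/(1+y/m)^(m*t), PV):
  t = 1.0000: CF_t = 3.700000, DF = 0.942507, PV = 3.487276
  t = 2.0000: CF_t = 3.700000, DF = 0.888320, PV = 3.286782
  t = 3.0000: CF_t = 3.700000, DF = 0.837247, PV = 3.097816
  t = 4.0000: CF_t = 3.700000, DF = 0.789112, PV = 2.919713
  t = 5.0000: CF_t = 3.700000, DF = 0.743743, PV = 2.751850
  t = 6.0000: CF_t = 3.700000, DF = 0.700983, PV = 2.593638
  t = 7.0000: CF_t = 103.700000, DF = 0.660682, PV = 68.512698
Price P = sum_t PV_t = 86.649774
First compute Macaulay numerator sum_t t * PV_t:
  t * PV_t at t = 1.0000: 3.487276
  t * PV_t at t = 2.0000: 6.573565
  t * PV_t at t = 3.0000: 9.293447
  t * PV_t at t = 4.0000: 11.678853
  t * PV_t at t = 5.0000: 13.759251
  t * PV_t at t = 6.0000: 15.561830
  t * PV_t at t = 7.0000: 479.588885
Macaulay duration D = 539.943107 / 86.649774 = 6.231327
Modified duration = D / (1 + y/m) = 6.231327 / (1 + 0.061000) = 5.873070


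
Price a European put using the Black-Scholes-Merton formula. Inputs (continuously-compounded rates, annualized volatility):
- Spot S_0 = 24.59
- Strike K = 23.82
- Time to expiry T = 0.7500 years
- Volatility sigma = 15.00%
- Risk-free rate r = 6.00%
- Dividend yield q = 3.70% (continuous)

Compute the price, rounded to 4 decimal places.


d1 = (ln(S/K) + (r - q + 0.5*sigma^2) * T) / (sigma * sqrt(T)) = 0.44264900
d2 = d1 - sigma * sqrt(T) = 0.31274519
exp(-rT) = 0.95599748; exp(-qT) = 0.97263149
P = K * exp(-rT) * N(-d2) - S_0 * exp(-qT) * N(-d1)
N(-d1) = 0.32900982; N(-d2) = 0.37723713
P = 23.8200 * 0.95599748 * 0.37723713 - 24.5900 * 0.97263149 * 0.32900982 = 0.7215

Answer: Price = 0.7215


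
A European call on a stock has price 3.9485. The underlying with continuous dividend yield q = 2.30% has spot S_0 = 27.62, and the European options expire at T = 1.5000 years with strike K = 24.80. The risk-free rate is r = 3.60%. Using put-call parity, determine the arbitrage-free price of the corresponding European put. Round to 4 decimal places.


Answer: Put price = 0.7615

Derivation:
Put-call parity: C - P = S_0 * exp(-qT) - K * exp(-rT).
S_0 * exp(-qT) = 27.6200 * 0.96608834 = 26.68335994
K * exp(-rT) = 24.8000 * 0.94743211 = 23.49631624
P = C - S*exp(-qT) + K*exp(-rT)
P = 3.9485 - 26.68335994 + 23.49631624 = 0.7615


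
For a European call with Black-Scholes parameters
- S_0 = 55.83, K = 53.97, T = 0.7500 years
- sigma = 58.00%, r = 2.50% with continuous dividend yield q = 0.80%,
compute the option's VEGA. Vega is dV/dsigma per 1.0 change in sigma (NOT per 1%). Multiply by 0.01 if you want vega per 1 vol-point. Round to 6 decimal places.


Answer: Vega = 18.072079

Derivation:
d1 = 0.3439873264; d2 = -0.1583074078
phi(d1) = 0.3760240505; exp(-qT) = 0.9940179641; exp(-rT) = 0.9814246877
Vega = S * exp(-qT) * phi(d1) * sqrt(T) = 55.8300 * 0.9940179641 * 0.3760240505 * 0.8660254038 = 18.072079


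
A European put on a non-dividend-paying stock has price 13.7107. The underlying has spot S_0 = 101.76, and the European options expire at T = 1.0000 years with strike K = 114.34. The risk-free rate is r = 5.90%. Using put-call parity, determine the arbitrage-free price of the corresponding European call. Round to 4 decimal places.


Answer: Call price = 7.6816

Derivation:
Put-call parity: C - P = S_0 * exp(-qT) - K * exp(-rT).
S_0 * exp(-qT) = 101.7600 * 1.00000000 = 101.76000000
K * exp(-rT) = 114.3400 * 0.94270677 = 107.78909199
C = P + S*exp(-qT) - K*exp(-rT)
C = 13.7107 + 101.76000000 - 107.78909199 = 7.6816


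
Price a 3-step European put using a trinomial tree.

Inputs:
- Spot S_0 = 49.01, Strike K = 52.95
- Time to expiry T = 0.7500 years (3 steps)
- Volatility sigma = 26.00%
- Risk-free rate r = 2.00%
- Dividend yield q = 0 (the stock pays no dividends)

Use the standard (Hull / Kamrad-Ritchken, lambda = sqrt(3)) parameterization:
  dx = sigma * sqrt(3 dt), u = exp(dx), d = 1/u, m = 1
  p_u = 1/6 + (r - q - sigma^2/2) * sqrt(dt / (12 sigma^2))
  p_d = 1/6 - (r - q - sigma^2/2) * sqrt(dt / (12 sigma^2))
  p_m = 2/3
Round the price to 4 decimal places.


dt = T/N = 0.250000; dx = sigma*sqrt(3*dt) = 0.225167
u = exp(dx) = 1.252531; d = 1/u = 0.798383
p_u = 0.159006, p_m = 0.666667, p_d = 0.174328
Discount per step: exp(-r*dt) = 0.995012
Stock lattice S(k, j) with j the centered position index:
  k=0: S(0,+0) = 49.0100
  k=1: S(1,-1) = 39.1288; S(1,+0) = 49.0100; S(1,+1) = 61.3866
  k=2: S(2,-2) = 31.2397; S(2,-1) = 39.1288; S(2,+0) = 49.0100; S(2,+1) = 61.3866; S(2,+2) = 76.8886
  k=3: S(3,-3) = 24.9413; S(3,-2) = 31.2397; S(3,-1) = 39.1288; S(3,+0) = 49.0100; S(3,+1) = 61.3866; S(3,+2) = 76.8886; S(3,+3) = 96.3054
Terminal payoffs V(N, j) = max(K - S_T, 0):
  V(3,-3) = 28.008713; V(3,-2) = 21.710255; V(3,-1) = 13.821240; V(3,+0) = 3.940000; V(3,+1) = 0.000000; V(3,+2) = 0.000000; V(3,+3) = 0.000000
Backward induction: V(k, j) = exp(-r*dt) * [p_u * V(k+1, j+1) + p_m * V(k+1, j) + p_d * V(k+1, j-1)]
  V(2,-2) = exp(-r*dt) * [p_u*13.821240 + p_m*21.710255 + p_d*28.008713] = 21.446352
  V(2,-1) = exp(-r*dt) * [p_u*3.940000 + p_m*13.821240 + p_d*21.710255] = 13.557384
  V(2,+0) = exp(-r*dt) * [p_u*0.000000 + p_m*3.940000 + p_d*13.821240] = 5.010973
  V(2,+1) = exp(-r*dt) * [p_u*0.000000 + p_m*0.000000 + p_d*3.940000] = 0.683425
  V(2,+2) = exp(-r*dt) * [p_u*0.000000 + p_m*0.000000 + p_d*0.000000] = 0.000000
  V(1,-1) = exp(-r*dt) * [p_u*5.010973 + p_m*13.557384 + p_d*21.446352] = 13.506022
  V(1,+0) = exp(-r*dt) * [p_u*0.683425 + p_m*5.010973 + p_d*13.557384] = 5.783753
  V(1,+1) = exp(-r*dt) * [p_u*0.000000 + p_m*0.683425 + p_d*5.010973] = 1.322539
  V(0,+0) = exp(-r*dt) * [p_u*1.322539 + p_m*5.783753 + p_d*13.506022] = 6.388577

Answer: Price = V(0,0) = 6.3886


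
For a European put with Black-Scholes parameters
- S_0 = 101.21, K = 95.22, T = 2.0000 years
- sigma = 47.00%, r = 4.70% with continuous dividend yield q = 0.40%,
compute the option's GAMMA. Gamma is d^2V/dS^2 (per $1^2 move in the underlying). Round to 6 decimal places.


Answer: Gamma = 0.005047

Derivation:
d1 = 0.5535104941; d2 = -0.1111698802
phi(d1) = 0.3422802385; exp(-qT) = 0.9920319148; exp(-rT) = 0.9102827622
Gamma = exp(-qT) * phi(d1) / (S * sigma * sqrt(T)) = 0.9920319148 * 0.3422802385 / (101.2100 * 0.4700 * 1.4142135624) = 0.005047


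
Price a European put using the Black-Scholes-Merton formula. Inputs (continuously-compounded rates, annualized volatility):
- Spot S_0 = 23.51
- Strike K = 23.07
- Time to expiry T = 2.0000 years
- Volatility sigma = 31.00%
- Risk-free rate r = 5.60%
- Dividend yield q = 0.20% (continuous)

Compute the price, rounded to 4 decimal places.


Answer: Price = 2.5817

Derivation:
d1 = (ln(S/K) + (r - q + 0.5*sigma^2) * T) / (sigma * sqrt(T)) = 0.50864424
d2 = d1 - sigma * sqrt(T) = 0.07023804
exp(-rT) = 0.89404426; exp(-qT) = 0.99600799
P = K * exp(-rT) * N(-d2) - S_0 * exp(-qT) * N(-d1)
N(-d1) = 0.30550081; N(-d2) = 0.47200210
P = 23.0700 * 0.89404426 * 0.47200210 - 23.5100 * 0.99600799 * 0.30550081 = 2.5817


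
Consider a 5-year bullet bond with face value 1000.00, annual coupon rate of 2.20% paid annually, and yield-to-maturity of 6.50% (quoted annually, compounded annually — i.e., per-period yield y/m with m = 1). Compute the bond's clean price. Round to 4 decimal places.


Answer: Price = 821.3058

Derivation:
Coupon per period c = face * coupon_rate / m = 22.000000
Periods per year m = 1; per-period yield y/m = 0.065000
Number of cashflows N = 5
Cashflows (t years, CF_t, discount factor 1/(1+y/m)^(m*t), PV):
  t = 1.0000: CF_t = 22.000000, DF = 0.938967, PV = 20.657277
  t = 2.0000: CF_t = 22.000000, DF = 0.881659, PV = 19.396504
  t = 3.0000: CF_t = 22.000000, DF = 0.827849, PV = 18.212680
  t = 4.0000: CF_t = 22.000000, DF = 0.777323, PV = 17.101108
  t = 5.0000: CF_t = 1022.000000, DF = 0.729881, PV = 745.938215
Price P = sum_t PV_t = 821.305784


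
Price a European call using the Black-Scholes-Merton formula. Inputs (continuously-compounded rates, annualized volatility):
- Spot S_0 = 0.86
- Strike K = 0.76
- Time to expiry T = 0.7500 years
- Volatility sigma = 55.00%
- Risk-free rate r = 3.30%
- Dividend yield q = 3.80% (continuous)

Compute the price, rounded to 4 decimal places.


Answer: Price = 0.2002

Derivation:
d1 = (ln(S/K) + (r - q + 0.5*sigma^2) * T) / (sigma * sqrt(T)) = 0.48980603
d2 = d1 - sigma * sqrt(T) = 0.01349206
exp(-rT) = 0.97555377; exp(-qT) = 0.97190229
C = S_0 * exp(-qT) * N(d1) - K * exp(-rT) * N(d2)
N(d1) = 0.68786442; N(d2) = 0.50538239
C = 0.8600 * 0.97190229 * 0.68786442 - 0.7600 * 0.97555377 * 0.50538239 = 0.2002


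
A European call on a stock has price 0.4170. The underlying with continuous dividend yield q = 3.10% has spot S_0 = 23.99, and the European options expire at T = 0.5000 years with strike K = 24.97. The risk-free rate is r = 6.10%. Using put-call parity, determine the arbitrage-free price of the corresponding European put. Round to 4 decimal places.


Answer: Put price = 1.0159

Derivation:
Put-call parity: C - P = S_0 * exp(-qT) - K * exp(-rT).
S_0 * exp(-qT) = 23.9900 * 0.98461951 = 23.62102197
K * exp(-rT) = 24.9700 * 0.96996043 = 24.21991199
P = C - S*exp(-qT) + K*exp(-rT)
P = 0.4170 - 23.62102197 + 24.21991199 = 1.0159


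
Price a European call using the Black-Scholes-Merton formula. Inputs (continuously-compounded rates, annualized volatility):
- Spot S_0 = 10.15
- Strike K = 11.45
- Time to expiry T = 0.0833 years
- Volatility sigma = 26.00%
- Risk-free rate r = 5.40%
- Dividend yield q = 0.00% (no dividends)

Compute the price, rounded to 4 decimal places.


Answer: Price = 0.0213

Derivation:
d1 = (ln(S/K) + (r - q + 0.5*sigma^2) * T) / (sigma * sqrt(T)) = -1.50854873
d2 = d1 - sigma * sqrt(T) = -1.58358925
exp(-rT) = 0.99551190; exp(-qT) = 1.00000000
C = S_0 * exp(-qT) * N(d1) - K * exp(-rT) * N(d2)
N(d1) = 0.06570707; N(d2) = 0.05664361
C = 10.1500 * 1.00000000 * 0.06570707 - 11.4500 * 0.99551190 * 0.05664361 = 0.0213


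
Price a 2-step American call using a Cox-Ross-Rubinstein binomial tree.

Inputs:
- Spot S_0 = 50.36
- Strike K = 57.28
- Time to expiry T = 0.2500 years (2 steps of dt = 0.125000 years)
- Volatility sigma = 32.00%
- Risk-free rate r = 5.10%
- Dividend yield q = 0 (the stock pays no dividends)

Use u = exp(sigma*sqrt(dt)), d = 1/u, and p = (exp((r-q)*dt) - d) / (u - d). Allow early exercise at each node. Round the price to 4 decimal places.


Answer: Price = V(0,0) = 1.4480

Derivation:
dt = T/N = 0.125000
u = exp(sigma*sqrt(dt)) = 1.119785; d = 1/u = 0.893028
p = (exp((r-q)*dt) - d) / (u - d) = 0.499949
Discount per step: exp(-r*dt) = 0.993645
Stock lattice S(k, i) with i counting down-moves:
  k=0: S(0,0) = 50.3600
  k=1: S(1,0) = 56.3924; S(1,1) = 44.9729
  k=2: S(2,0) = 63.1474; S(2,1) = 50.3600; S(2,2) = 40.1621
Terminal payoffs V(N, i) = max(S_T - K, 0):
  V(2,0) = 5.867381; V(2,1) = 0.000000; V(2,2) = 0.000000
Backward induction: V(k, i) = exp(-r*dt) * [p * V(k+1, i) + (1-p) * V(k+1, i+1)]; then take max(V_cont, immediate exercise) for American.
  V(1,0) = exp(-r*dt) * [p*5.867381 + (1-p)*0.000000] = 2.914753; exercise = 0.000000; V(1,0) = max -> 2.914753
  V(1,1) = exp(-r*dt) * [p*0.000000 + (1-p)*0.000000] = 0.000000; exercise = 0.000000; V(1,1) = max -> 0.000000
  V(0,0) = exp(-r*dt) * [p*2.914753 + (1-p)*0.000000] = 1.447969; exercise = 0.000000; V(0,0) = max -> 1.447969
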